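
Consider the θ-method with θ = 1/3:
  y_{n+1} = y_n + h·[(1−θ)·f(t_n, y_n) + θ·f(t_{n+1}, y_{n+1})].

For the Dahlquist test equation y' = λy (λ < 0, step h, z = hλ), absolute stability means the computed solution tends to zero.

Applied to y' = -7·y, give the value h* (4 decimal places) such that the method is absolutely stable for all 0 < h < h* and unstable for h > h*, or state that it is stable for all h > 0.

(-6.0000,0); λ=-7 ⇒ h* = (6)/7 = 0.8571.

With y'=λy (z=hλ):
  y_{n+1} = y_n + z·[2/3·y_n + 1/3·y_{n+1}] ⇒ (1 − 1/3z)y_{n+1} = (1 + 2/3z)y_n
  R(z) = (1 + 2/3z)/(1 − 1/3z).

Need |R(x)|<1, x<0.
x=-1.4: |R|=0.0455
R=−1: 1+2/3x = −1+1/3x ⇒ -1/3x=2 ⇒ x=2/(-1/3)=-6.0000
Confirm numerically:
  x=-5.389: |R|=0.92717 <1
  x=-4.690: |R|=0.82965 <1
  x=-4.643: |R|=0.82245 <1
  x=-3.970: |R|=0.70875 <1
  x=-6.379: |R|=1.04041 >1
  x=-6.154: |R|=1.01682 >1
  x=-6.112: |R|=1.01229 >1
Interval (-6.0000, 0).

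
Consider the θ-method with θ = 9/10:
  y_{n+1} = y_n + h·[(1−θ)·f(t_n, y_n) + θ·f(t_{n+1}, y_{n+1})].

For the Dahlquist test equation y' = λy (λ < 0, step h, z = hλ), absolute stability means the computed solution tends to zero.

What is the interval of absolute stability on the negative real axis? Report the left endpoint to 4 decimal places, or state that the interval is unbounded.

With y'=λy (z=hλ):
  y_{n+1} = y_n + z·[1/10·y_n + 9/10·y_{n+1}] ⇒ (1 − 9/10z)y_{n+1} = (1 + 1/10z)y_n
  R(z) = (1 + 1/10z)/(1 − 9/10z).

Solve |R(x)|<1 on ℝ⁻.
x=-0.76: |R|=0.5487
x=-2: |R|=0.2857
x=-10: |R|=0.0000
x=-100: |R|=0.0989
θ=9/10≥1/2 ⇒ |1+1/10x|<|1−9/10x| ∀x<0 ⇒ interval (−∞,0).

unbounded; (−∞, 0).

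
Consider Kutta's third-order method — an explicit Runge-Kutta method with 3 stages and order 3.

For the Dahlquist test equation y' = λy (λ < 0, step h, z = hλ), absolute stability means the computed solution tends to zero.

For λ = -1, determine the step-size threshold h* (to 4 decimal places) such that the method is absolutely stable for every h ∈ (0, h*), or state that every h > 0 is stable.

(-2.5127,0); λ=-1 ⇒ h* = 2.5127.

With y'=λy (z=hλ):
  order 3, 3-stage ⇒ R(z)=1+z+z^2/2+z^3/6
  (e.g. R(-0.55)=0.57352, |R|=0.57352)

Solve |R(x)|<1 on ℝ⁻.
x=-0.55: |R|=0.5735
|R(-1.27)|=0.1951 |R(-1.05)|=0.3083 |R(-0.73)|=0.4716
Bisect:
  x_lo=-3.2971 |R|=2.8353  x_hi=-0.0875 |R|=0.9162
  mid=-1.69231 |R|=0.06813 →hi
  mid=-2.49470 |R|=0.97057 →hi
  mid=-2.89589 |R|=1.75038 →lo
  mid=-2.69530 |R|=1.32637 →lo
  mid=-2.59500 |R|=1.14045 →lo
  mid=-2.54485 |R|=1.05357 →lo
  mid=-2.51977 |R|=1.01159 →lo
  ...
  [-2.51292,-2.51272] ⇒ x*=-2.5127
Interval (-2.5127, 0).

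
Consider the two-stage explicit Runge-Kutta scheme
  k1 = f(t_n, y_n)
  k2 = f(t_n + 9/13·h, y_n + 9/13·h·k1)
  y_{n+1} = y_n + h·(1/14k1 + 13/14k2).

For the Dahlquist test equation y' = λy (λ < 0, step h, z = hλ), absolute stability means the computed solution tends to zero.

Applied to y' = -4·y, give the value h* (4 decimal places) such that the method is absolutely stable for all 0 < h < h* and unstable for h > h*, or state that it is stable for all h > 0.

(-1.5556,0); λ=-4 ⇒ h* = (14/9)/4 = 0.3889.

With y'=λy (z=hλ):
  k1=λy_n ⇒ h·k1=z·y_n;  k2=λ(1+9/13z)y_n ⇒ h·k2=z(1+9/13z)y_n
  y_{n+1}/y_n = 1 + 1/14z + 13/14z(1+9/13z) = 1 + z + 9/14z²
  so R(z) = 1 + z + 9/14z².

Solve |R(x)|<1 on ℝ⁻.
x=-1.33: |R|=0.8072
R=1: x+9/14x²=0 ⇒ x=−14/9=-1.5556; min R=1−1/(4·9/14)=0.6111>−1
Confirm numerically:
  x=-0.996: |R|=0.64172 <1
  x=-0.768: |R|=0.61117 <1
  x=-0.759: |R|=0.61134 <1
  x=-2.023: |R|=1.60791 >1
  x=-1.976: |R|=1.53408 >1
  x=-1.801: |R|=1.28417 >1
So |R|<1 on (-1.5556, 0).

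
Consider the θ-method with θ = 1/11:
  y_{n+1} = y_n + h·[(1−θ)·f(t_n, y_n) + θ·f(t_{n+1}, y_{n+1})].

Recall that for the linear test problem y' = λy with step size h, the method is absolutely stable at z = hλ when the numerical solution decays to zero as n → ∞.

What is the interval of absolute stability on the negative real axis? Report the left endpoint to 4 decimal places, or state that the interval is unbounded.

Test eqn y'=λy, z=hλ:
  y_{n+1} = y_n + z·[10/11·y_n + 1/11·y_{n+1}] ⇒ (1 − 1/11z)y_{n+1} = (1 + 10/11z)y_n
  Hence R(z) = (1 + 10/11z)/(1 − 1/11z).

Solve |R(x)|<1 on ℝ⁻.
x=-1.01: |R|=0.0749
R=−1: 1+10/11x = −1+1/11x ⇒ -9/11x=2 ⇒ x=2/(-9/11)=-2.4444
Confirm numerically:
  x=-2.127: |R|=0.78236 <1
  x=-1.953: |R|=0.65853 <1
  x=-1.750: |R|=0.50980 <1
  x=-2.985: |R|=1.34787 >1
  x=-2.734: |R|=1.18975 >1
  x=-2.710: |R|=1.17433 >1
So |R|<1 on (-2.4444, 0).

z∈(-2.4444,0).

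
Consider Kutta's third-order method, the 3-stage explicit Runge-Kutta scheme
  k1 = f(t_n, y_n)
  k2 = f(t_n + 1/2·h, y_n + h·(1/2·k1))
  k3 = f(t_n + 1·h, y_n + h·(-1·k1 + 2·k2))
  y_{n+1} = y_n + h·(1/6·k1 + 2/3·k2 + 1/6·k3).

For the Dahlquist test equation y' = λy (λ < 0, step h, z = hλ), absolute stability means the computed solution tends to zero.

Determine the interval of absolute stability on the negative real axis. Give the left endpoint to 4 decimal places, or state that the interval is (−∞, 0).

Test eqn y'=λy, z=hλ:
  order 3, 3-stage ⇒ R(z)=1+z+z^2/2+z^3/6
  (e.g. R(-0.98)=0.34333, |R|=0.34333)

Boundary: |R(x)|=1, x<0.
x=-0.98: |R|=0.3433
|R(-2.37)|=0.7802 |R(-2.28)|=0.6562 |R(-1.85)|=0.1940
Bisect:
  x_lo=-2.9469 |R|=1.8700  x_hi=-0.0771 |R|=0.9258
  mid=-1.51201 |R|=0.05496 →hi
  mid=-2.22945 |R|=0.59112 →hi
  mid=-2.58817 |R|=1.12838 →lo
  mid=-2.40881 |R|=0.83709 →hi
  mid=-2.49849 |R|=0.97671 →hi
  mid=-2.54333 |R|=1.05100 →lo
  mid=-2.52091 |R|=1.01347 →lo
  mid=-2.50970 |R|=0.99500 →hi
  mid=-2.51530 |R|=1.00421 →lo
  ...
  [-2.51285,-2.51268] ⇒ x*=-2.5127
So |R|<1 on (-2.5127, 0).

z∈(-2.5127,0).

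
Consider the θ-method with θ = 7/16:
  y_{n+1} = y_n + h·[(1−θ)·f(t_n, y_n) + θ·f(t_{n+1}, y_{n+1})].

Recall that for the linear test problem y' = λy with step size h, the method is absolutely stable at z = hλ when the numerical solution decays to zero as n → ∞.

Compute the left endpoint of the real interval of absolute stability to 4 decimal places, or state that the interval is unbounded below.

Test eqn y'=λy, z=hλ:
  y_{n+1} = y_n + z·[9/16·y_n + 7/16·y_{n+1}] ⇒ (1 − 7/16z)y_{n+1} = (1 + 9/16z)y_n
  ⇒ R(z) = (1 + 9/16z)/(1 − 7/16z).

Boundary: |R(x)|=1, x<0.
x=-0.53: |R|=0.5698
R=−1: 1+9/16x = −1+7/16x ⇒ -1/8x=2 ⇒ x=2/(-1/8)=-16.0000
Confirm numerically:
  x=-15.905: |R|=0.99851 <1
  x=-14.008: |R|=0.96507 <1
  x=-6.874: |R|=0.71534 <1
  x=-16.190: |R|=1.00294 >1
  x=-16.109: |R|=1.00169 >1
  x=-16.076: |R|=1.00118 >1
Stable set (-16.0000, 0).

left endpoint -16.0000.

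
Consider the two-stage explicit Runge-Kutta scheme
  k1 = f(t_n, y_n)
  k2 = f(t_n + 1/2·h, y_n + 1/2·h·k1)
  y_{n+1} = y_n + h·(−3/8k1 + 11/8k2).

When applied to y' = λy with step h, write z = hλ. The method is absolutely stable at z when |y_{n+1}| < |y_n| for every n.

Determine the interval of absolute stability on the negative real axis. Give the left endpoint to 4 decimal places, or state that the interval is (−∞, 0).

On y'=λy, z=hλ:
  k1=λy_n ⇒ h·k1=z·y_n;  k2=λ(1+1/2z)y_n ⇒ h·k2=z(1+1/2z)y_n
  y_{n+1}/y_n = 1 − 3/8z + 11/8z(1+1/2z) = 1 + z + 11/16z²
  so R(z) = 1 + z + 11/16z².

Boundary: |R(x)|=1, x<0.
x=-0.32: |R|=0.7504
R=1: x+11/16x²=0 ⇒ x=−16/11=-1.4545; min R=1−1/(4·11/16)=0.6364>−1
Confirm numerically:
  x=-1.313: |R|=0.87223 <1
  x=-0.964: |R|=0.67489 <1
  x=-0.871: |R|=0.65057 <1
  x=-0.738: |R|=0.63644 <1
  x=-1.822: |R|=1.46028 >1
  x=-1.661: |R|=1.23576 >1
  x=-1.476: |R|=1.02177 >1
Interval (-1.4545, 0).

z∈(-1.4545,0).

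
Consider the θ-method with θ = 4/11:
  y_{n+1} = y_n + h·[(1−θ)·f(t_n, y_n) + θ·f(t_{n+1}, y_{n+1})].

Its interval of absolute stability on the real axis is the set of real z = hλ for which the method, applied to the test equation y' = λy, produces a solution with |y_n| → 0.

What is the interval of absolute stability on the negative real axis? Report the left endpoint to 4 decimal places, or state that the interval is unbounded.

(-7.3333, 0).

With y'=λy (z=hλ):
  y_{n+1} = y_n + z·[7/11·y_n + 4/11·y_{n+1}] ⇒ (1 − 4/11z)y_{n+1} = (1 + 7/11z)y_n
  R(z) = (1 + 7/11z)/(1 − 4/11z).

Solve |R(x)|<1 on ℝ⁻.
x=-1.63: |R|=0.0234
R=−1: 1+7/11x = −1+4/11x ⇒ -3/11x=2 ⇒ x=2/(-3/11)=-7.3333
Confirm numerically:
  x=-5.865: |R|=0.87217 <1
  x=-4.736: |R|=0.73978 <1
  x=-3.776: |R|=0.59117 <1
  x=-7.887: |R|=1.03904 >1
  x=-7.362: |R|=1.00213 >1
So |R|<1 on (-7.3333, 0).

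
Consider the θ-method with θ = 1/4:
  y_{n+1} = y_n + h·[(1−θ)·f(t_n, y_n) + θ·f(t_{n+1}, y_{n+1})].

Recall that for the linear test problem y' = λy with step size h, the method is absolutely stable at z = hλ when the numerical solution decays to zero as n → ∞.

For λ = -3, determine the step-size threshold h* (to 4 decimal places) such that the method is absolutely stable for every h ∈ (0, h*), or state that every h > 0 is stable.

Test eqn y'=λy, z=hλ:
  y_{n+1} = y_n + z·[3/4·y_n + 1/4·y_{n+1}] ⇒ (1 − 1/4z)y_{n+1} = (1 + 3/4z)y_n
  R(z) = (1 + 3/4z)/(1 − 1/4z).

Need |R(x)|<1, x<0.
x=-1.51: |R|=0.0962
R=−1: 1+3/4x = −1+1/4x ⇒ -1/2x=2 ⇒ x=2/(-1/2)=-4.0000
Confirm numerically:
  x=-3.870: |R|=0.96696 <1
  x=-3.335: |R|=0.81868 <1
  x=-3.049: |R|=0.73017 <1
  x=-2.645: |R|=0.59217 <1
  x=-4.472: |R|=1.11143 >1
  x=-4.357: |R|=1.08544 >1
Interval (-4.0000, 0).

(-4.0000,0); λ=-3 ⇒ h* = (4)/3 = 1.3333.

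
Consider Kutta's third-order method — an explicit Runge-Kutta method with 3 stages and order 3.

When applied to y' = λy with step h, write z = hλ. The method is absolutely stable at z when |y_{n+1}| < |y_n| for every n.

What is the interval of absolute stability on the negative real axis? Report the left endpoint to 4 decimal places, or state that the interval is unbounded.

z∈(-2.5127,0).

Set f=λy, z=hλ:
  order 3, 3-stage ⇒ R(z)=1+z+z^2/2+z^3/6
  (e.g. R(-0.9)=0.38350, |R|=0.38350)

Boundary: |R(x)|=1, x<0.
x=-0.9: |R|=0.3835
|R(-2.53)|=1.0286 |R(-1.37)|=0.1399 |R(-0.84)|=0.4140
Bisect:
  x_lo=-3.0558 |R|=2.1428  x_hi=-0.0697 |R|=0.9327
  mid=-1.56278 |R|=0.02224 →hi
  mid=-2.30931 |R|=0.69541 →hi
  mid=-2.68258 |R|=1.30187 →lo
  mid=-2.49594 |R|=0.97259 →hi
  mid=-2.58926 |R|=1.13031 →lo
  mid=-2.54260 |R|=1.04977 →lo
  mid=-2.51927 |R|=1.01077 →lo
  mid=-2.50761 |R|=0.99157 →hi
  mid=-2.51344 |R|=1.00114 →lo
  ...
  [-2.51289,-2.51271] ⇒ x*=-2.5127
Stable set (-2.5127, 0).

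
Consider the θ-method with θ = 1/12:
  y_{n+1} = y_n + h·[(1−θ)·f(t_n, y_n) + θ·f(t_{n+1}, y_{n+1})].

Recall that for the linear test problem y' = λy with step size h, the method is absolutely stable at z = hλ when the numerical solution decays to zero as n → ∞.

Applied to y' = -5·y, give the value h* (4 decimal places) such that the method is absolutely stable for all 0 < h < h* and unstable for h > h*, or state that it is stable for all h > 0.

(-2.4000,0); λ=-5 ⇒ h* = (12/5)/5 = 0.4800.

On y'=λy, z=hλ:
  y_{n+1} = y_n + z·[11/12·y_n + 1/12·y_{n+1}] ⇒ (1 − 1/12z)y_{n+1} = (1 + 11/12z)y_n
  so R(z) = (1 + 11/12z)/(1 − 1/12z).

Boundary: |R(x)|=1, x<0.
x=-0.86: |R|=0.1975
R=−1: 1+11/12x = −1+1/12x ⇒ -5/6x=2 ⇒ x=2/(-5/6)=-2.4000
Confirm numerically:
  x=-1.980: |R|=0.69957 <1
  x=-1.647: |R|=0.44823 <1
  x=-1.263: |R|=0.14273 <1
  x=-1.083: |R|=0.00665 <1
  x=-2.806: |R|=1.27421 >1
  x=-2.542: |R|=1.09765 >1
Stable set (-2.4000, 0).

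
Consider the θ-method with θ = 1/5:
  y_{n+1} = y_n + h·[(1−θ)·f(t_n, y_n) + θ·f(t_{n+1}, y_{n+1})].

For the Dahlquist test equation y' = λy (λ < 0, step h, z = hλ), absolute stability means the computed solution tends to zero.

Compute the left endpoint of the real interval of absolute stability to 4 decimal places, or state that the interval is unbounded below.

z* = -3.3333.

Set f=λy, z=hλ:
  y_{n+1} = y_n + z·[4/5·y_n + 1/5·y_{n+1}] ⇒ (1 − 1/5z)y_{n+1} = (1 + 4/5z)y_n
  ⇒ R(z) = (1 + 4/5z)/(1 − 1/5z).

Find x<0 with |R(x)|<1.
x=-0.57: |R|=0.4883
R=−1: 1+4/5x = −1+1/5x ⇒ -3/5x=2 ⇒ x=2/(-3/5)=-3.3333
Confirm numerically:
  x=-3.219: |R|=0.95827 <1
  x=-2.341: |R|=0.59447 <1
  x=-1.614: |R|=0.22014 <1
  x=-1.359: |R|=0.06856 <1
  x=-3.752: |R|=1.14351 >1
  x=-3.744: |R|=1.14090 >1
  x=-3.540: |R|=1.07260 >1
So |R|<1 on (-3.3333, 0).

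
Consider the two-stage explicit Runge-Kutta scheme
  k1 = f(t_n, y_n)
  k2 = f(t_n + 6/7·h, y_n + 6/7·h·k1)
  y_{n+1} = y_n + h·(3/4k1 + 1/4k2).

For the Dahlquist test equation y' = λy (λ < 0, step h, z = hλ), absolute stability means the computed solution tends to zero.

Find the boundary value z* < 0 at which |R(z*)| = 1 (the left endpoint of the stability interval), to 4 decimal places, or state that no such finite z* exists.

left endpoint -4.6667.

Set f=λy, z=hλ:
  k1=λy_n ⇒ h·k1=z·y_n;  k2=λ(1+6/7z)y_n ⇒ h·k2=z(1+6/7z)y_n
  y_{n+1}/y_n = 1 + 3/4z + 1/4z(1+6/7z) = 1 + z + 3/14z²
  ⇒ R(z) = 1 + z + 3/14z².

Boundary: |R(x)|=1, x<0.
x=-1.7: |R|=0.0807
R=1: x+3/14x²=0 ⇒ x=−14/3=-4.6667; min R=1−1/(4·3/14)=-0.1667>−1
Confirm numerically:
  x=-4.265: |R|=0.63291 <1
  x=-4.262: |R|=0.63042 <1
  x=-3.964: |R|=0.40313 <1
  x=-3.123: |R|=0.03304 <1
  x=-5.207: |R|=1.60290 >1
  x=-5.194: |R|=1.58692 >1
  x=-5.001: |R|=1.35829 >1
Stable set (-4.6667, 0).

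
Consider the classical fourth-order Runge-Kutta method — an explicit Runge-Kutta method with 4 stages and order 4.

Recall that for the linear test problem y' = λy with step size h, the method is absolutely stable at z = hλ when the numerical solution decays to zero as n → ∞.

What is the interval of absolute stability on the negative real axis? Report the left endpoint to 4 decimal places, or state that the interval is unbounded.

Set f=λy, z=hλ:
  order 4, 4-stage ⇒ R(z)=1+z+z^2/2+z^3/6+z^4/24
  (e.g. R(-1.27)=0.30345, |R|=0.30345)

Solve |R(x)|<1 on ℝ⁻.
x=-1.27: |R|=0.3034
|R(-1.16)|=0.3281 |R(-0.82)|=0.4431 |R(-0.77)|=0.4650
Bisect:
  x_lo=-3.6774 |R|=3.4158  x_hi=-0.1672 |R|=0.8461
  mid=-1.92228 |R|=0.31037 →hi
  mid=-2.79984 |R|=1.02215 →lo
  mid=-2.36106 |R|=0.52742 →hi
  mid=-2.58045 |R|=0.73260 →hi
  mid=-2.69014 |R|=0.86577 →hi
  mid=-2.74499 |R|=0.94092 →hi
  mid=-2.77242 |R|=0.98076 →hi
  mid=-2.78613 |R|=1.00126 →lo
  ...
  [-2.78549,-2.78527] ⇒ x*=-2.7853
Stable set (-2.7853, 0).

z∈(-2.7853,0).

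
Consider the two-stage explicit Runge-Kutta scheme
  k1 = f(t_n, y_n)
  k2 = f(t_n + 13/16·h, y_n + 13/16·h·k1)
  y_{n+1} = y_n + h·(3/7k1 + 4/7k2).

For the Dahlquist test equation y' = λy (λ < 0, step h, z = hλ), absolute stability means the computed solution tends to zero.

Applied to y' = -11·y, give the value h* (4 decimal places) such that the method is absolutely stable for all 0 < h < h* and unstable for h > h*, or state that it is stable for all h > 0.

(-2.1538,0); λ=-11 ⇒ h* = (28/13)/11 = 0.1958.

On y'=λy, z=hλ:
  k1=λy_n ⇒ h·k1=z·y_n;  k2=λ(1+13/16z)y_n ⇒ h·k2=z(1+13/16z)y_n
  y_{n+1}/y_n = 1 + 3/7z + 4/7z(1+13/16z) = 1 + z + 13/28z²
  ⇒ R(z) = 1 + z + 13/28z².

Boundary: |R(x)|=1, x<0.
x=-1.48: |R|=0.5370
R=1: x+13/28x²=0 ⇒ x=−28/13=-2.1538; min R=1−1/(4·13/28)=0.4615>−1
Confirm numerically:
  x=-1.925: |R|=0.79547 <1
  x=-1.473: |R|=0.53437 <1
  x=-0.990: |R|=0.46505 <1
  x=-0.938: |R|=0.47050 <1
  x=-2.618: |R|=1.56418 >1
  x=-2.477: |R|=1.37164 >1
  x=-2.249: |R|=1.09936 >1
Stable set (-2.1538, 0).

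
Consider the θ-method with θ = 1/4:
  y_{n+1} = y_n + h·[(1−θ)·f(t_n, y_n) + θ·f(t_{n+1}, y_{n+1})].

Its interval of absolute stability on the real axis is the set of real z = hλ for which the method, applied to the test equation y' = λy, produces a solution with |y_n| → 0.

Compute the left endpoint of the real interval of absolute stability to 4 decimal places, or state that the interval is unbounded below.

z* = -4.0000.

Set f=λy, z=hλ:
  y_{n+1} = y_n + z·[3/4·y_n + 1/4·y_{n+1}] ⇒ (1 − 1/4z)y_{n+1} = (1 + 3/4z)y_n
  R(z) = (1 + 3/4z)/(1 − 1/4z).

Boundary: |R(x)|=1, x<0.
x=-0.71: |R|=0.3970
R=−1: 1+3/4x = −1+1/4x ⇒ -1/2x=2 ⇒ x=2/(-1/2)=-4.0000
Confirm numerically:
  x=-3.312: |R|=0.81182 <1
  x=-2.399: |R|=0.49961 <1
  x=-1.741: |R|=0.21303 <1
  x=-4.379: |R|=1.09046 >1
  x=-4.253: |R|=1.06131 >1
  x=-4.038: |R|=1.00946 >1
Interval (-4.0000, 0).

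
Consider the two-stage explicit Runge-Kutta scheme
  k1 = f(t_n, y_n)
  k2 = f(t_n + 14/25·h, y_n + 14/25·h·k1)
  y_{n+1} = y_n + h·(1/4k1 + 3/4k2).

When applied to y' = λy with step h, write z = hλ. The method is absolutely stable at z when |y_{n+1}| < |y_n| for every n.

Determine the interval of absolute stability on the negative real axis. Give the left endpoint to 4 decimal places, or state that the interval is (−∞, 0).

z∈(-2.3810,0).

On y'=λy, z=hλ:
  k1=λy_n ⇒ h·k1=z·y_n;  k2=λ(1+14/25z)y_n ⇒ h·k2=z(1+14/25z)y_n
  y_{n+1}/y_n = 1 + 1/4z + 3/4z(1+14/25z) = 1 + z + 21/50z²
  so R(z) = 1 + z + 21/50z².

Solve |R(x)|<1 on ℝ⁻.
x=-1.64: |R|=0.4896
R=1: x+21/50x²=0 ⇒ x=−50/21=-2.3810; min R=1−1/(4·21/50)=0.4048>−1
Confirm numerically:
  x=-2.290: |R|=0.91252 <1
  x=-2.090: |R|=0.74460 <1
  x=-1.817: |R|=0.56963 <1
  x=-1.405: |R|=0.42409 <1
  x=-2.683: |R|=1.34037 >1
  x=-2.406: |R|=1.02531 >1
Interval (-2.3810, 0).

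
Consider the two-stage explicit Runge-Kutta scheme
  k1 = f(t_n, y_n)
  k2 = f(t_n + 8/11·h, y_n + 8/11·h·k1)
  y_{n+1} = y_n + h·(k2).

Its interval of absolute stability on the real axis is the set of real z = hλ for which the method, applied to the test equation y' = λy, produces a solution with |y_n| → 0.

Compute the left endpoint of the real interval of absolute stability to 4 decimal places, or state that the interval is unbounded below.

left endpoint -1.3750.

With y'=λy (z=hλ):
  k1=λy_n ⇒ h·k1=z·y_n;  k2=λ(1+8/11z)y_n ⇒ h·k2=z(1+8/11z)y_n
  y_{n+1}/y_n = 1 + z(1+8/11z) = 1 + z + 8/11z²
  R(z) = 1 + z + 8/11z².

Find x<0 with |R(x)|<1.
x=-1.42: |R|=1.0465
R=1: x+8/11x²=0 ⇒ x=−11/8=-1.3750; min R=1−1/(4·8/11)=0.6562>−1
Confirm numerically:
  x=-1.330: |R|=0.95647 <1
  x=-1.246: |R|=0.88310 <1
  x=-0.941: |R|=0.70299 <1
  x=-1.556: |R|=1.20483 >1
  x=-1.523: |R|=1.16393 >1
  x=-1.476: |R|=1.10842 >1
Stable set (-1.3750, 0).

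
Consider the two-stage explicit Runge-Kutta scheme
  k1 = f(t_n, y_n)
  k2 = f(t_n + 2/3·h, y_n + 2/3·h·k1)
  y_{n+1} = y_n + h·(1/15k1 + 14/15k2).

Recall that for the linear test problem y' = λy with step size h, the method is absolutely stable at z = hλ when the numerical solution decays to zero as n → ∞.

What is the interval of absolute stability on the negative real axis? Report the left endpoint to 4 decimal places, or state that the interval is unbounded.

Set f=λy, z=hλ:
  k1=λy_n ⇒ h·k1=z·y_n;  k2=λ(1+2/3z)y_n ⇒ h·k2=z(1+2/3z)y_n
  y_{n+1}/y_n = 1 + 1/15z + 14/15z(1+2/3z) = 1 + z + 28/45z²
  R(z) = 1 + z + 28/45z².

Need |R(x)|<1, x<0.
x=-1.42: |R|=0.8346
R=1: x+28/45x²=0 ⇒ x=−45/28=-1.6071; min R=1−1/(4·28/45)=0.5982>−1
Confirm numerically:
  x=-1.520: |R|=0.91758 <1
  x=-1.399: |R|=0.81881 <1
  x=-1.339: |R|=0.77660 <1
  x=-1.182: |R|=0.68732 <1
  x=-1.835: |R|=1.26016 >1
  x=-1.660: |R|=1.05460 >1
Interval (-1.6071, 0).

z∈(-1.6071,0).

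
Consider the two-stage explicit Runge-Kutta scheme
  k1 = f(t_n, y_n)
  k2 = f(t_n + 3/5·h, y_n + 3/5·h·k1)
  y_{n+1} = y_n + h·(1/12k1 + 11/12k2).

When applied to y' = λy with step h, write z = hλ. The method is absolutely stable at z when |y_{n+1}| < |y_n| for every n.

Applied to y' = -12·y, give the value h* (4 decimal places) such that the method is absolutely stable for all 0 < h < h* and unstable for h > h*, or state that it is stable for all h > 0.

(-1.8182,0); λ=-12 ⇒ h* = (20/11)/12 = 0.1515.

Test eqn y'=λy, z=hλ:
  k1=λy_n ⇒ h·k1=z·y_n;  k2=λ(1+3/5z)y_n ⇒ h·k2=z(1+3/5z)y_n
  y_{n+1}/y_n = 1 + 1/12z + 11/12z(1+3/5z) = 1 + z + 11/20z²
  ⇒ R(z) = 1 + z + 11/20z².

Find x<0 with |R(x)|<1.
x=-0.59: |R|=0.6015
R=1: x+11/20x²=0 ⇒ x=−20/11=-1.8182; min R=1−1/(4·11/20)=0.5455>−1
Confirm numerically:
  x=-1.749: |R|=0.93345 <1
  x=-1.504: |R|=0.74011 <1
  x=-1.284: |R|=0.62276 <1
  x=-1.045: |R|=0.55561 <1
  x=-2.335: |R|=1.66372 >1
  x=-2.149: |R|=1.39101 >1
  x=-1.948: |R|=1.13909 >1
So |R|<1 on (-1.8182, 0).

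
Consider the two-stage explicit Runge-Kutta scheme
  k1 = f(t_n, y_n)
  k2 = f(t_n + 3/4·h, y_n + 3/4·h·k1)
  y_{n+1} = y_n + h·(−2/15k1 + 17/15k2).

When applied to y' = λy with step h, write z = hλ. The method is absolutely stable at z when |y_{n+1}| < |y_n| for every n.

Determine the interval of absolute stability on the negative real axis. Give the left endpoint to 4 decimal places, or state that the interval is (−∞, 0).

With y'=λy (z=hλ):
  k1=λy_n ⇒ h·k1=z·y_n;  k2=λ(1+3/4z)y_n ⇒ h·k2=z(1+3/4z)y_n
  y_{n+1}/y_n = 1 − 2/15z + 17/15z(1+3/4z) = 1 + z + 17/20z²
  ⇒ R(z) = 1 + z + 17/20z².

Need |R(x)|<1, x<0.
x=-1.65: |R|=1.6641
R=1: x+17/20x²=0 ⇒ x=−20/17=-1.1765; min R=1−1/(4·17/20)=0.7059>−1
Confirm numerically:
  x=-1.119: |R|=0.94534 <1
  x=-0.901: |R|=0.78903 <1
  x=-0.652: |R|=0.70934 <1
  x=-1.695: |R|=1.74707 >1
  x=-1.595: |R|=1.56742 >1
  x=-1.335: |R|=1.17989 >1
Interval (-1.1765, 0).

(-1.1765, 0).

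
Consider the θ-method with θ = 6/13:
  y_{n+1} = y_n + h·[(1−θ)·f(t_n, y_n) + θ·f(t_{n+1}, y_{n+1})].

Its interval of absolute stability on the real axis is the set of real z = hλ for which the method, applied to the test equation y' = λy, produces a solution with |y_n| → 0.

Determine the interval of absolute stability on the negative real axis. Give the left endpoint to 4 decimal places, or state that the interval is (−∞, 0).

(-26.0000, 0).

Set f=λy, z=hλ:
  y_{n+1} = y_n + z·[7/13·y_n + 6/13·y_{n+1}] ⇒ (1 − 6/13z)y_{n+1} = (1 + 7/13z)y_n
  ⇒ R(z) = (1 + 7/13z)/(1 − 6/13z).

Solve |R(x)|<1 on ℝ⁻.
x=-0.66: |R|=0.4941
R=−1: 1+7/13x = −1+6/13x ⇒ -1/13x=2 ⇒ x=2/(-1/13)=-26.0000
Confirm numerically:
  x=-25.772: |R|=0.99864 <1
  x=-24.695: |R|=0.99190 <1
  x=-15.874: |R|=0.90645 <1
  x=-10.981: |R|=0.80961 <1
  x=-26.431: |R|=1.00251 >1
  x=-26.188: |R|=1.00111 >1
So |R|<1 on (-26.0000, 0).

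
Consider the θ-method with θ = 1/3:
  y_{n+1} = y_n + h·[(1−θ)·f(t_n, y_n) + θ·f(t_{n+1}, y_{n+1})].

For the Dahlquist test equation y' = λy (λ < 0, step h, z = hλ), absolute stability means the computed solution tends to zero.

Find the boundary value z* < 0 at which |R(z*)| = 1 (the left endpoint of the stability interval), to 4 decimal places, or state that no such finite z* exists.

Set f=λy, z=hλ:
  y_{n+1} = y_n + z·[2/3·y_n + 1/3·y_{n+1}] ⇒ (1 − 1/3z)y_{n+1} = (1 + 2/3z)y_n
  R(z) = (1 + 2/3z)/(1 − 1/3z).

Solve |R(x)|<1 on ℝ⁻.
x=-0.52: |R|=0.5568
R=−1: 1+2/3x = −1+1/3x ⇒ -1/3x=2 ⇒ x=2/(-1/3)=-6.0000
Confirm numerically:
  x=-3.587: |R|=0.63367 <1
  x=-2.689: |R|=0.41800 <1
  x=-2.440: |R|=0.34559 <1
  x=-6.410: |R|=1.04357 >1
  x=-6.248: |R|=1.02682 >1
  x=-6.052: |R|=1.00574 >1
Interval (-6.0000, 0).

left endpoint -6.0000.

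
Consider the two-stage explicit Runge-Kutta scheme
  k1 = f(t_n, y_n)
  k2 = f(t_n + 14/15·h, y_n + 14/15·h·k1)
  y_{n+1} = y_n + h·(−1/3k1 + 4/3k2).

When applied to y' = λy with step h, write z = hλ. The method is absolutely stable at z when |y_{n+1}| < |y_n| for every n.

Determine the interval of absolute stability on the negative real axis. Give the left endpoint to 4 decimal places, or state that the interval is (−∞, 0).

On y'=λy, z=hλ:
  k1=λy_n ⇒ h·k1=z·y_n;  k2=λ(1+14/15z)y_n ⇒ h·k2=z(1+14/15z)y_n
  y_{n+1}/y_n = 1 − 1/3z + 4/3z(1+14/15z) = 1 + z + 56/45z²
  ⇒ R(z) = 1 + z + 56/45z².

Need |R(x)|<1, x<0.
x=-1.09: |R|=1.3885
R=1: x+56/45x²=0 ⇒ x=−45/56=-0.8036; min R=1−1/(4·56/45)=0.7991>−1
Confirm numerically:
  x=-0.758: |R|=0.95701 <1
  x=-0.555: |R|=0.82832 <1
  x=-0.498: |R|=0.81063 <1
  x=-1.090: |R|=1.38852 >1
  x=-0.893: |R|=1.09938 >1
Interval (-0.8036, 0).

(-0.8036, 0).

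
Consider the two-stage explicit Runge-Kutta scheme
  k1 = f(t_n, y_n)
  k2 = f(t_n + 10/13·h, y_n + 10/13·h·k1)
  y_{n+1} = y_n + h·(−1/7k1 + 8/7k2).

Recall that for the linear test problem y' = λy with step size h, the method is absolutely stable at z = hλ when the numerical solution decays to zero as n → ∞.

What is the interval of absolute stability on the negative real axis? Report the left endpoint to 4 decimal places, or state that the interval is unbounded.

Test eqn y'=λy, z=hλ:
  k1=λy_n ⇒ h·k1=z·y_n;  k2=λ(1+10/13z)y_n ⇒ h·k2=z(1+10/13z)y_n
  y_{n+1}/y_n = 1 − 1/7z + 8/7z(1+10/13z) = 1 + z + 80/91z²
  R(z) = 1 + z + 80/91z².

Need |R(x)|<1, x<0.
x=-0.52: |R|=0.7177
R=1: x+80/91x²=0 ⇒ x=−91/80=-1.1375; min R=1−1/(4·80/91)=0.7156>−1
Confirm numerically:
  x=-1.097: |R|=0.96094 <1
  x=-1.096: |R|=0.96001 <1
  x=-0.969: |R|=0.85646 <1
  x=-0.842: |R|=0.78127 <1
  x=-1.625: |R|=1.69643 >1
  x=-1.543: |R|=1.55005 >1
  x=-1.434: |R|=1.37379 >1
Interval (-1.1375, 0).

z∈(-1.1375,0).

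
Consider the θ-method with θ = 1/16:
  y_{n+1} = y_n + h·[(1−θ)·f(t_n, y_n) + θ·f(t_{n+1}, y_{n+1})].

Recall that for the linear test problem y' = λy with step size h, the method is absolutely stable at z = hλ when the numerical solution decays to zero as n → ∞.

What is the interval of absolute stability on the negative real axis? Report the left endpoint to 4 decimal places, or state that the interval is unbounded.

With y'=λy (z=hλ):
  y_{n+1} = y_n + z·[15/16·y_n + 1/16·y_{n+1}] ⇒ (1 − 1/16z)y_{n+1} = (1 + 15/16z)y_n
  ⇒ R(z) = (1 + 15/16z)/(1 − 1/16z).

Solve |R(x)|<1 on ℝ⁻.
x=-0.97: |R|=0.0854
R=−1: 1+15/16x = −1+1/16x ⇒ -7/8x=2 ⇒ x=2/(-7/8)=-2.2857
Confirm numerically:
  x=-2.203: |R|=0.93638 <1
  x=-1.560: |R|=0.42141 <1
  x=-1.484: |R|=0.35804 <1
  x=-1.194: |R|=0.11109 <1
  x=-2.882: |R|=1.44211 >1
  x=-2.652: |R|=1.27493 >1
Interval (-2.2857, 0).

(-2.2857, 0).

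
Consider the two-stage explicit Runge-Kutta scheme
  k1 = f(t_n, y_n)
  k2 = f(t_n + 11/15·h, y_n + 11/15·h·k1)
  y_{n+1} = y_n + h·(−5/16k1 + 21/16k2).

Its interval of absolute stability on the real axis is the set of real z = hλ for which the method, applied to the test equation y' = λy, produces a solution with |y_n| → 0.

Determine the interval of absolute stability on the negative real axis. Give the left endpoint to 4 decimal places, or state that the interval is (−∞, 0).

(-1.0390, 0).

Set f=λy, z=hλ:
  k1=λy_n ⇒ h·k1=z·y_n;  k2=λ(1+11/15z)y_n ⇒ h·k2=z(1+11/15z)y_n
  y_{n+1}/y_n = 1 − 5/16z + 21/16z(1+11/15z) = 1 + z + 77/80z²
  Hence R(z) = 1 + z + 77/80z².

Find x<0 with |R(x)|<1.
x=-1.77: |R|=2.2454
R=1: x+77/80x²=0 ⇒ x=−80/77=-1.0390; min R=1−1/(4·77/80)=0.7403>−1
Confirm numerically:
  x=-0.840: |R|=0.83914 <1
  x=-0.769: |R|=0.80018 <1
  x=-0.506: |R|=0.74043 <1
  x=-1.575: |R|=1.81260 >1
  x=-1.364: |R|=1.42673 >1
  x=-1.063: |R|=1.02460 >1
So |R|<1 on (-1.0390, 0).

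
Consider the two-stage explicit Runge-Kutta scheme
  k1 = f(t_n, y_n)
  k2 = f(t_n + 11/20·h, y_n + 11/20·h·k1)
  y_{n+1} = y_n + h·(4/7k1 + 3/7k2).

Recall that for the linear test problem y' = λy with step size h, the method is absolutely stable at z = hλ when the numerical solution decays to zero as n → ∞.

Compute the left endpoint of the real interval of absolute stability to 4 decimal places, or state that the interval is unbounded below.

z* = -4.2424.

Test eqn y'=λy, z=hλ:
  k1=λy_n ⇒ h·k1=z·y_n;  k2=λ(1+11/20z)y_n ⇒ h·k2=z(1+11/20z)y_n
  y_{n+1}/y_n = 1 + 4/7z + 3/7z(1+11/20z) = 1 + z + 33/140z²
  R(z) = 1 + z + 33/140z².

Find x<0 with |R(x)|<1.
x=-0.64: |R|=0.4565
R=1: x+33/140x²=0 ⇒ x=−140/33=-4.2424; min R=1−1/(4·33/140)=-0.0606>−1
Confirm numerically:
  x=-3.049: |R|=0.14229 <1
  x=-2.439: |R|=0.03680 <1
  x=-2.425: |R|=0.03885 <1
  x=-2.284: |R|=0.05436 <1
  x=-4.537: |R|=1.31503 >1
  x=-4.502: |R|=1.27546 >1
Interval (-4.2424, 0).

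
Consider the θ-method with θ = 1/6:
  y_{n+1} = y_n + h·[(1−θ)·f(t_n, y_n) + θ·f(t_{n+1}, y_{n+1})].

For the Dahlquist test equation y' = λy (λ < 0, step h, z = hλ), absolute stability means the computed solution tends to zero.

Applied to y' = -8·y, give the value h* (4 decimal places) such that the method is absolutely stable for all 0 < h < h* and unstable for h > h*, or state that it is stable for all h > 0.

(-3.0000,0); λ=-8 ⇒ h* = (3)/8 = 0.3750.

Set f=λy, z=hλ:
  y_{n+1} = y_n + z·[5/6·y_n + 1/6·y_{n+1}] ⇒ (1 − 1/6z)y_{n+1} = (1 + 5/6z)y_n
  so R(z) = (1 + 5/6z)/(1 − 1/6z).

Need |R(x)|<1, x<0.
x=-1.59: |R|=0.2569
R=−1: 1+5/6x = −1+1/6x ⇒ -2/3x=2 ⇒ x=2/(-2/3)=-3.0000
Confirm numerically:
  x=-2.174: |R|=0.59579 <1
  x=-1.589: |R|=0.25629 <1
  x=-1.585: |R|=0.25379 <1
  x=-1.283: |R|=0.05698 <1
  x=-3.592: |R|=1.24687 >1
  x=-3.454: |R|=1.19209 >1
  x=-3.282: |R|=1.12153 >1
Stable set (-3.0000, 0).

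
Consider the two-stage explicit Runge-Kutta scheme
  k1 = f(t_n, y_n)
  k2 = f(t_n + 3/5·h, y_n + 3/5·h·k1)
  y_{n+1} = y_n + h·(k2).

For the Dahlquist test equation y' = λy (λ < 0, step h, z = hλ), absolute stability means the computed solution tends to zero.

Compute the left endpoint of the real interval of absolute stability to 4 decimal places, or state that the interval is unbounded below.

left endpoint -1.6667.

With y'=λy (z=hλ):
  k1=λy_n ⇒ h·k1=z·y_n;  k2=λ(1+3/5z)y_n ⇒ h·k2=z(1+3/5z)y_n
  y_{n+1}/y_n = 1 + z(1+3/5z) = 1 + z + 3/5z²
  so R(z) = 1 + z + 3/5z².

Find x<0 with |R(x)|<1.
x=-1.65: |R|=0.9835
R=1: x+3/5x²=0 ⇒ x=−5/3=-1.6667; min R=1−1/(4·3/5)=0.5833>−1
Confirm numerically:
  x=-1.219: |R|=0.67258 <1
  x=-1.178: |R|=0.65461 <1
  x=-0.801: |R|=0.58396 <1
  x=-2.222: |R|=1.74037 >1
  x=-1.773: |R|=1.11312 >1
Interval (-1.6667, 0).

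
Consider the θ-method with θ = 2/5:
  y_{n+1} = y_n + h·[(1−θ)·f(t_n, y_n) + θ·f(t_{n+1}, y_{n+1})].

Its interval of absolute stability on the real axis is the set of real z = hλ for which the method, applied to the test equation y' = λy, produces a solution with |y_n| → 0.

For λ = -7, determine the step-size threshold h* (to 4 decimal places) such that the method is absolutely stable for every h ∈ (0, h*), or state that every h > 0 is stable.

(-10.0000,0); λ=-7 ⇒ h* = (10)/7 = 1.4286.

Set f=λy, z=hλ:
  y_{n+1} = y_n + z·[3/5·y_n + 2/5·y_{n+1}] ⇒ (1 − 2/5z)y_{n+1} = (1 + 3/5z)y_n
  R(z) = (1 + 3/5z)/(1 − 2/5z).

Boundary: |R(x)|=1, x<0.
x=-0.66: |R|=0.4778
R=−1: 1+3/5x = −1+2/5x ⇒ -1/5x=2 ⇒ x=2/(-1/5)=-10.0000
Confirm numerically:
  x=-7.800: |R|=0.89320 <1
  x=-7.035: |R|=0.84452 <1
  x=-4.147: |R|=0.55973 <1
  x=-10.587: |R|=1.02243 >1
  x=-10.484: |R|=1.01864 >1
Stable set (-10.0000, 0).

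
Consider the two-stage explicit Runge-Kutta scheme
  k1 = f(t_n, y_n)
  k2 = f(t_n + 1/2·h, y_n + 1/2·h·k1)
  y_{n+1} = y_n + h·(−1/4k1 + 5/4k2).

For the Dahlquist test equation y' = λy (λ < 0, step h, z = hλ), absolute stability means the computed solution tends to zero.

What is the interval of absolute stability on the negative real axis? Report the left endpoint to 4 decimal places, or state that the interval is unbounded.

(-1.6000, 0).

With y'=λy (z=hλ):
  k1=λy_n ⇒ h·k1=z·y_n;  k2=λ(1+1/2z)y_n ⇒ h·k2=z(1+1/2z)y_n
  y_{n+1}/y_n = 1 − 1/4z + 5/4z(1+1/2z) = 1 + z + 5/8z²
  ⇒ R(z) = 1 + z + 5/8z².

Boundary: |R(x)|=1, x<0.
x=-1.18: |R|=0.6902
R=1: x+5/8x²=0 ⇒ x=−8/5=-1.6000; min R=1−1/(4·5/8)=0.6000>−1
Confirm numerically:
  x=-1.033: |R|=0.63393 <1
  x=-1.020: |R|=0.63025 <1
  x=-0.792: |R|=0.60004 <1
  x=-2.049: |R|=1.57500 >1
  x=-2.011: |R|=1.51658 >1
  x=-1.775: |R|=1.19414 >1
So |R|<1 on (-1.6000, 0).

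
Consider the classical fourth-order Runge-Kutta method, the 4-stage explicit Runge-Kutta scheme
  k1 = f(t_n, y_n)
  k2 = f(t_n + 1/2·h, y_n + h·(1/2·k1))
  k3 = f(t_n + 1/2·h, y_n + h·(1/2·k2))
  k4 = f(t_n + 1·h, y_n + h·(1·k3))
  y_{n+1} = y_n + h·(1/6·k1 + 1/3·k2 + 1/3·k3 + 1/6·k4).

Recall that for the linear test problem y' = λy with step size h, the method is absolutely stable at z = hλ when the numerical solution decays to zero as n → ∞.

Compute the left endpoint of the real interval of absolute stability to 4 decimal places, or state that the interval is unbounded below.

Test eqn y'=λy, z=hλ:
  order 4, 4-stage ⇒ R(z)=1+z+z^2/2+z^3/6+z^4/24
  (e.g. R(-1.71)=0.27495, |R|=0.27495)

Find x<0 with |R(x)|<1.
x=-1.71: |R|=0.2749
|R(-2.2)|=0.4214 |R(-1.92)|=0.3098 |R(-1.66)|=0.2718
Bisect:
  x_lo=-3.5632 |R|=2.9618  x_hi=-0.3246 |R|=0.7229
  mid=-1.94391 |R|=0.31618 →hi
  mid=-2.75357 |R|=0.95322 →hi
  mid=-3.15841 |R|=1.72453 →lo
  mid=-2.95599 |R|=1.28937 →lo
  mid=-2.85478 |R|=1.10992 →lo
  mid=-2.80418 |R|=1.02885 →lo
  mid=-2.77888 |R|=0.99037 →hi
  mid=-2.79153 |R|=1.00944 →lo
  ...
  [-2.78540,-2.78520] ⇒ x*=-2.7853
Stable set (-2.7853, 0).

left endpoint -2.7853.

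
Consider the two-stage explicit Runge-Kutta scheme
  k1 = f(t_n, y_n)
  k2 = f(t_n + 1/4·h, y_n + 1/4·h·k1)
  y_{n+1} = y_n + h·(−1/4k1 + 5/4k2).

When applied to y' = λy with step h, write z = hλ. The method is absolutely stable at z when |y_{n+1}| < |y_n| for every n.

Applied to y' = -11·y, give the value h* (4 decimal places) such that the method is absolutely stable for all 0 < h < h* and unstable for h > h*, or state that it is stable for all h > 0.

Test eqn y'=λy, z=hλ:
  k1=λy_n ⇒ h·k1=z·y_n;  k2=λ(1+1/4z)y_n ⇒ h·k2=z(1+1/4z)y_n
  y_{n+1}/y_n = 1 − 1/4z + 5/4z(1+1/4z) = 1 + z + 5/16z²
  ⇒ R(z) = 1 + z + 5/16z².

Need |R(x)|<1, x<0.
x=-1.77: |R|=0.2090
R=1: x+5/16x²=0 ⇒ x=−16/5=-3.2000; min R=1−1/(4·5/16)=0.2000>−1
Confirm numerically:
  x=-2.887: |R|=0.71762 <1
  x=-1.616: |R|=0.20008 <1
  x=-1.301: |R|=0.22794 <1
  x=-3.650: |R|=1.51328 >1
  x=-3.583: |R|=1.42884 >1
  x=-3.581: |R|=1.42636 >1
So |R|<1 on (-3.2000, 0).

(-3.2000,0); λ=-11 ⇒ h* = (16/5)/11 = 0.2909.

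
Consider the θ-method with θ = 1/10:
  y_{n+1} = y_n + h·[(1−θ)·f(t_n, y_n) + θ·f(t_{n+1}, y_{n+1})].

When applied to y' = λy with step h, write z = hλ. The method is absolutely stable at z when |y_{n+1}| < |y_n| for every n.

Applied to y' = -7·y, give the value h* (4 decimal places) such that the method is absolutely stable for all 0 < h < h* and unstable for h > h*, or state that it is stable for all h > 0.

With y'=λy (z=hλ):
  y_{n+1} = y_n + z·[9/10·y_n + 1/10·y_{n+1}] ⇒ (1 − 1/10z)y_{n+1} = (1 + 9/10z)y_n
  so R(z) = (1 + 9/10z)/(1 − 1/10z).

Solve |R(x)|<1 on ℝ⁻.
x=-1.67: |R|=0.4310
R=−1: 1+9/10x = −1+1/10x ⇒ -4/5x=2 ⇒ x=2/(-4/5)=-2.5000
Confirm numerically:
  x=-2.089: |R|=0.72802 <1
  x=-1.578: |R|=0.36293 <1
  x=-1.417: |R|=0.24113 <1
  x=-2.716: |R|=1.13589 >1
  x=-2.566: |R|=1.04202 >1
  x=-2.542: |R|=1.02679 >1
Stable set (-2.5000, 0).

(-2.5000,0); λ=-7 ⇒ h* = (5/2)/7 = 0.3571.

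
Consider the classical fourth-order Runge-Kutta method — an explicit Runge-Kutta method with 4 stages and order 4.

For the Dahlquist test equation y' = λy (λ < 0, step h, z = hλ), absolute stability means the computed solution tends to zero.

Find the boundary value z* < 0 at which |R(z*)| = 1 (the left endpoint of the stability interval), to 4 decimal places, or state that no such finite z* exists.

left endpoint -2.7853.

On y'=λy, z=hλ:
  order 4, 4-stage ⇒ R(z)=1+z+z^2/2+z^3/6+z^4/24
  (e.g. R(-0.69)=0.50274, |R|=0.50274)

Solve |R(x)|<1 on ℝ⁻.
x=-0.69: |R|=0.5027
|R(-1.98)|=0.3269 |R(-1.46)|=0.2764 |R(-1.13)|=0.3359
Bisect:
  x_lo=-3.6808 |R|=3.4303  x_hi=-0.3743 |R|=0.6878
  mid=-2.02756 |R|=0.34290 →hi
  mid=-2.85420 |R|=1.10896 →lo
  mid=-2.44088 |R|=0.59334 →hi
  mid=-2.64754 |R|=0.81142 →hi
  mid=-2.75087 |R|=0.94933 →hi
  mid=-2.80254 |R|=1.02631 →lo
  mid=-2.77670 |R|=0.98713 →hi
  mid=-2.78962 |R|=1.00654 →lo
  ...
  [-2.78538,-2.78518] ⇒ x*=-2.7853
So |R|<1 on (-2.7853, 0).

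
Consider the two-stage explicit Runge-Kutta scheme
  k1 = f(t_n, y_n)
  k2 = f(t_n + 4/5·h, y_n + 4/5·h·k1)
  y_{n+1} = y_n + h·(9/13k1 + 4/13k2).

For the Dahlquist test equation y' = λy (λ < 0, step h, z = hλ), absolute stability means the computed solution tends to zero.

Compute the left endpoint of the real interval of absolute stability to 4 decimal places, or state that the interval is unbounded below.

z* = -4.0625.

Set f=λy, z=hλ:
  k1=λy_n ⇒ h·k1=z·y_n;  k2=λ(1+4/5z)y_n ⇒ h·k2=z(1+4/5z)y_n
  y_{n+1}/y_n = 1 + 9/13z + 4/13z(1+4/5z) = 1 + z + 16/65z²
  R(z) = 1 + z + 16/65z².

Need |R(x)|<1, x<0.
x=-1.08: |R|=0.2071
R=1: x+16/65x²=0 ⇒ x=−65/16=-4.0625; min R=1−1/(4·16/65)=-0.0156>−1
Confirm numerically:
  x=-3.563: |R|=0.56192 <1
  x=-3.465: |R|=0.49038 <1
  x=-2.759: |R|=0.11474 <1
  x=-4.642: |R|=1.66216 >1
  x=-4.390: |R|=1.35390 >1
  x=-4.387: |R|=1.35042 >1
Interval (-4.0625, 0).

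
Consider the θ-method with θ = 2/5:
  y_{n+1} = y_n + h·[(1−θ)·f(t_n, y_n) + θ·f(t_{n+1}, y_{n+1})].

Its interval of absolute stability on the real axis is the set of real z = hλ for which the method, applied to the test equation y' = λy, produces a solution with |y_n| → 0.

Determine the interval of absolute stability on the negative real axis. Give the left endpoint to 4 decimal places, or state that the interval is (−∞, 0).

With y'=λy (z=hλ):
  y_{n+1} = y_n + z·[3/5·y_n + 2/5·y_{n+1}] ⇒ (1 − 2/5z)y_{n+1} = (1 + 3/5z)y_n
  so R(z) = (1 + 3/5z)/(1 − 2/5z).

Boundary: |R(x)|=1, x<0.
x=-0.42: |R|=0.6404
R=−1: 1+3/5x = −1+2/5x ⇒ -1/5x=2 ⇒ x=2/(-1/5)=-10.0000
Confirm numerically:
  x=-9.855: |R|=0.99413 <1
  x=-7.644: |R|=0.88387 <1
  x=-5.274: |R|=0.69604 <1
  x=-4.483: |R|=0.60497 <1
  x=-10.508: |R|=1.01953 >1
  x=-10.307: |R|=1.01199 >1
Interval (-10.0000, 0).

z∈(-10.0000,0).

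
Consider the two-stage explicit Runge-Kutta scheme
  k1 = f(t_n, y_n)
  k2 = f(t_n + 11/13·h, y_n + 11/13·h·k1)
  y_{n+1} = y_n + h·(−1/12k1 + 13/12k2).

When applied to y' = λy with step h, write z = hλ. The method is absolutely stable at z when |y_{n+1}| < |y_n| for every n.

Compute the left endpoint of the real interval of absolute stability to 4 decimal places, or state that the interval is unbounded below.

Test eqn y'=λy, z=hλ:
  k1=λy_n ⇒ h·k1=z·y_n;  k2=λ(1+11/13z)y_n ⇒ h·k2=z(1+11/13z)y_n
  y_{n+1}/y_n = 1 − 1/12z + 13/12z(1+11/13z) = 1 + z + 11/12z²
  ⇒ R(z) = 1 + z + 11/12z².

Need |R(x)|<1, x<0.
x=-0.48: |R|=0.7312
R=1: x+11/12x²=0 ⇒ x=−12/11=-1.0909; min R=1−1/(4·11/12)=0.7273>−1
Confirm numerically:
  x=-0.883: |R|=0.83171 <1
  x=-0.756: |R|=0.76791 <1
  x=-0.705: |R|=0.75061 <1
  x=-1.669: |R|=1.88443 >1
  x=-1.129: |R|=1.03942 >1
Interval (-1.0909, 0).

left endpoint -1.0909.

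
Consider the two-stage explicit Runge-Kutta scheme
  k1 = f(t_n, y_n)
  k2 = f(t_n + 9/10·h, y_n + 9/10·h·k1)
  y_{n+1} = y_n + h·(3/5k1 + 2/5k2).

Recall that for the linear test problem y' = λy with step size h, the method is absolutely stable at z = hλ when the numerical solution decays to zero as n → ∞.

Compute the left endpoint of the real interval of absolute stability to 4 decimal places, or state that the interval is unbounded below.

Test eqn y'=λy, z=hλ:
  k1=λy_n ⇒ h·k1=z·y_n;  k2=λ(1+9/10z)y_n ⇒ h·k2=z(1+9/10z)y_n
  y_{n+1}/y_n = 1 + 3/5z + 2/5z(1+9/10z) = 1 + z + 9/25z²
  Hence R(z) = 1 + z + 9/25z².

Find x<0 with |R(x)|<1.
x=-1.41: |R|=0.3057
R=1: x+9/25x²=0 ⇒ x=−25/9=-2.7778; min R=1−1/(4·9/25)=0.3056>−1
Confirm numerically:
  x=-2.190: |R|=0.53660 <1
  x=-2.078: |R|=0.47651 <1
  x=-1.235: |R|=0.31408 <1
  x=-3.267: |R|=1.57538 >1
  x=-3.241: |R|=1.54047 >1
  x=-3.083: |R|=1.33876 >1
So |R|<1 on (-2.7778, 0).

z* = -2.7778.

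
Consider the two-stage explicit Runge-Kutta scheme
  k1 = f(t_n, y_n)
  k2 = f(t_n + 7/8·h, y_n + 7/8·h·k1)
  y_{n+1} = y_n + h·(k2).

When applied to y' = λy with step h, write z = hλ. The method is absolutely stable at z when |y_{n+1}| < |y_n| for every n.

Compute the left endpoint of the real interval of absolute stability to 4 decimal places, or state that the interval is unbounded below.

With y'=λy (z=hλ):
  k1=λy_n ⇒ h·k1=z·y_n;  k2=λ(1+7/8z)y_n ⇒ h·k2=z(1+7/8z)y_n
  y_{n+1}/y_n = 1 + z(1+7/8z) = 1 + z + 7/8z²
  ⇒ R(z) = 1 + z + 7/8z².

Find x<0 with |R(x)|<1.
x=-0.81: |R|=0.7641
R=1: x+7/8x²=0 ⇒ x=−8/7=-1.1429; min R=1−1/(4·7/8)=0.7143>−1
Confirm numerically:
  x=-0.947: |R|=0.83771 <1
  x=-0.812: |R|=0.76493 <1
  x=-0.698: |R|=0.72830 <1
  x=-0.601: |R|=0.71505 <1
  x=-1.240: |R|=1.10540 >1
  x=-1.221: |R|=1.08349 >1
So |R|<1 on (-1.1429, 0).

z* = -1.1429.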